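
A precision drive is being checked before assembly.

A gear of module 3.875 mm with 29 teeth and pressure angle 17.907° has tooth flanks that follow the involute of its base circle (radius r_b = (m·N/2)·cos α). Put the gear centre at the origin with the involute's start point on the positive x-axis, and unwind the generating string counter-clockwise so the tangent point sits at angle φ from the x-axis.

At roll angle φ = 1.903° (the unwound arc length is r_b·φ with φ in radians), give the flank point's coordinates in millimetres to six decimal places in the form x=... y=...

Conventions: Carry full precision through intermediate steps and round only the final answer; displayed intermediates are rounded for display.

topology: single-mesh involute geometry — m = 3.875, N = 29
pitch radius r_p = m·N/2 = 3.875·29/2 = 56.187500
base radius r_b = r_p·cos α = 56.187500·cos 17.907° = 53.465600
roll angle φ = 1.903° = 0.03321362 rad
x = r_b·(cos φ + φ·sin φ) = 53.495082
y = r_b·(sin φ − φ·cos φ) = 0.000653

x=53.495082 y=0.000653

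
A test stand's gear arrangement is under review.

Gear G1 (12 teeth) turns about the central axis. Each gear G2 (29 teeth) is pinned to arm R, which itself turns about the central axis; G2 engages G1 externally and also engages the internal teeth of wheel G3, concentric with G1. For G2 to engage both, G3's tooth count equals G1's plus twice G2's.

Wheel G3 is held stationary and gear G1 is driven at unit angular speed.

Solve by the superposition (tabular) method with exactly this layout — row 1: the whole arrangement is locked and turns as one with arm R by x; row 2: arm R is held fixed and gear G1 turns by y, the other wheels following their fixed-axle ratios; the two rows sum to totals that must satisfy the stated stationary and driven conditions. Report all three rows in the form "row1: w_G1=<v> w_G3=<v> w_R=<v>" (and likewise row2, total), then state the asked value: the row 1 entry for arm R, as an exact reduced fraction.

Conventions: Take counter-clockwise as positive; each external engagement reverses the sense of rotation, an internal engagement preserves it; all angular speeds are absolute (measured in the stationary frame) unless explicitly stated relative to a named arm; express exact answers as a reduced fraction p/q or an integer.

row1: w_G1=6/41 w_G3=6/41 w_R=6/41
row2: w_G1=35/41 w_G3=-6/41 w_R=0
total: w_G1=1 w_G3=0 w_R=6/41
asked value: 6/41

planetary set (12T centre, 29T on arm, 70T internal) — Willis relation
row 1 — lock + rotate with arm: ω_sun = ω_ring = ω_arm = x
row 2: sun turns y, ring = −(12/70)·y, arm 0
boundary: total ω_ring = x − (12/70)·y = 0 and total ω_sun = x + y = 1  ⇒  y = 35/41, x = 6/41
row 2 ring = −(12/70)·35/41 = -6/41
totals (row 1 + row 2): sun 6/41 + 35/41 = 1, ring 6/41 + (-6/41) = 0, arm 6/41 + 0 = 6/41
asked cell (row1, arm) = 6/41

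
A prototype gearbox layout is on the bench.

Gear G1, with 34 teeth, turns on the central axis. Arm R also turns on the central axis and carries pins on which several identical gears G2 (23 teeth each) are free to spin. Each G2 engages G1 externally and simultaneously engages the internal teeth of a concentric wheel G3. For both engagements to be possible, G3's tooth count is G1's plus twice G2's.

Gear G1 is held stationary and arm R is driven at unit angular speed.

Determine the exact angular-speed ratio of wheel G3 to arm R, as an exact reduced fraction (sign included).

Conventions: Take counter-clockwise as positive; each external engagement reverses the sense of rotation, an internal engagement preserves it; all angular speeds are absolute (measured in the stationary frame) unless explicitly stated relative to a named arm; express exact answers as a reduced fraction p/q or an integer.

recognized (axles ride arm R): planetary set, 34/23/80 teeth
ring teeth: 34 + 2·23 = 80
34(ω_sun−ω_arm) = −80(ω_ring−ω_arm),  ω_sun = 0, ω_arm = 1
ω_ring = 1 − (34/80)(0−1) = 57/40
ω_out/ω_in = 57/40

57/40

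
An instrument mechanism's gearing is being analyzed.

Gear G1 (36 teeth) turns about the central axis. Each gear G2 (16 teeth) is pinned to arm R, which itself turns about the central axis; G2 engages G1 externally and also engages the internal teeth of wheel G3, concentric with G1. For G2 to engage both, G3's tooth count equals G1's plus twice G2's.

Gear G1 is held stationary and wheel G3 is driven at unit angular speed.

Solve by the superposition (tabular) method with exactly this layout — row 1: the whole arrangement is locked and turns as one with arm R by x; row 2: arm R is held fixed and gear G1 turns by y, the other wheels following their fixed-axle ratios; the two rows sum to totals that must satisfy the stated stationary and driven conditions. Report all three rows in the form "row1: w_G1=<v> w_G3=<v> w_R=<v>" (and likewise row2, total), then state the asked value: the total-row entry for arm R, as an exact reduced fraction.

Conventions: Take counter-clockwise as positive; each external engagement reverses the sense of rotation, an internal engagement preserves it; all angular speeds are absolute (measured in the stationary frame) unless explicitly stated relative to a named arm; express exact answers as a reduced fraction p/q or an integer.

topology: planetary set — G1 36T / G2 16T / G3 68T, arm = carrier (Willis)
row 1: whole set turns with the arm by x
row 2 (arm held, sun turns y): ω_ring = −(36/68)·y, ω_arm = 0
boundary: total ω_sun = x + y = 0 and total ω_ring = x − (36/68)·y = 1  ⇒  y = -17/26, x = 17/26
row 2 ring = −(36/68)·(-17/26) = 9/26
totals (row 1 + row 2): sun 17/26 + (-17/26) = 0, ring 17/26 + 9/26 = 1, arm 17/26 + 0 = 17/26
asked cell (total, arm) = 17/26

row1: w_G1=17/26 w_G3=17/26 w_R=17/26
row2: w_G1=-17/26 w_G3=9/26 w_R=0
total: w_G1=0 w_G3=1 w_R=17/26
asked value: 17/26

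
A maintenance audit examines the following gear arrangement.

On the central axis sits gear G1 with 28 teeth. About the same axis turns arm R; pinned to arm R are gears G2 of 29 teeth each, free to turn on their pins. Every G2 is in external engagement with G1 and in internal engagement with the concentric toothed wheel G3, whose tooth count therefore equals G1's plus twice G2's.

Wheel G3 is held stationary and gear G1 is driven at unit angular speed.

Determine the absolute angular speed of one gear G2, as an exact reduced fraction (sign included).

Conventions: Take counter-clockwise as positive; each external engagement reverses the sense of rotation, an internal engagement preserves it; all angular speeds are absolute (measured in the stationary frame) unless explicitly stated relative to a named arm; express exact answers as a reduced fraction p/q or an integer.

-14/29

topology: planetary set — G1 28T / G2 29T / G3 86T, arm = carrier (Willis)
ring teeth: 28 + 2·29 = 86
28(ω_sun−ω_arm) = −86(ω_ring−ω_arm),  ω_ring = 0, ω_sun = 1
28(1−ω_arm) = −86(0−ω_arm)  ⇒  114·ω_arm = 28  ⇒  ω_arm = 14/57
sun–planet mesh: 28·(1−14/57) = −29·(ω_p−ω_arm)  ⇒  ω_p−ω_arm = -1204/1653
ω_p = 14/57 − 1204/1653 = -14/29
exact speed ratio = -14/29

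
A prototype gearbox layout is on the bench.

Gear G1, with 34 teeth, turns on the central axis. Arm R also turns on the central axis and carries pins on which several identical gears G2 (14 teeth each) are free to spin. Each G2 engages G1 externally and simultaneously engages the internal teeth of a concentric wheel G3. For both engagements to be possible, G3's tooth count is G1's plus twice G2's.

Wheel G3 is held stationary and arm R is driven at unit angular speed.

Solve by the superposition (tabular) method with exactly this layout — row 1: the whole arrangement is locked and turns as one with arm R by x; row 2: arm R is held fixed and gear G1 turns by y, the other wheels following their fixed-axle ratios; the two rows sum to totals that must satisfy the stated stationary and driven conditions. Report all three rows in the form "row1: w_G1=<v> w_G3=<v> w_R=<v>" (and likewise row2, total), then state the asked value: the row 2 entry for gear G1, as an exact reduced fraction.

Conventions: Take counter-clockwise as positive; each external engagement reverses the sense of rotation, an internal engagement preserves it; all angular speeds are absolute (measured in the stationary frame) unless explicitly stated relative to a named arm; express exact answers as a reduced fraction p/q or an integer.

row1: w_G1=1 w_G3=1 w_R=1
row2: w_G1=31/17 w_G3=-1 w_R=0
total: w_G1=48/17 w_G3=0 w_R=1
asked value: 31/17

planetary set (34T centre, 14T on arm, 62T internal) — Willis relation
row 1: whole set turns with the arm by x
row 2 (arm held, sun turns y): ω_ring = −(34/62)·y, ω_arm = 0
boundary: total ω_ring = x − (34/62)·y = 0 and total ω_arm = x = 1  ⇒  y = 31/17, x = 1
row 2 ring = −(34/62)·31/17 = -1
totals (row 1 + row 2): sun 1 + 31/17 = 48/17, ring 1 + (-1) = 0, arm 1 + 0 = 1
asked cell (row2, sun) = 31/17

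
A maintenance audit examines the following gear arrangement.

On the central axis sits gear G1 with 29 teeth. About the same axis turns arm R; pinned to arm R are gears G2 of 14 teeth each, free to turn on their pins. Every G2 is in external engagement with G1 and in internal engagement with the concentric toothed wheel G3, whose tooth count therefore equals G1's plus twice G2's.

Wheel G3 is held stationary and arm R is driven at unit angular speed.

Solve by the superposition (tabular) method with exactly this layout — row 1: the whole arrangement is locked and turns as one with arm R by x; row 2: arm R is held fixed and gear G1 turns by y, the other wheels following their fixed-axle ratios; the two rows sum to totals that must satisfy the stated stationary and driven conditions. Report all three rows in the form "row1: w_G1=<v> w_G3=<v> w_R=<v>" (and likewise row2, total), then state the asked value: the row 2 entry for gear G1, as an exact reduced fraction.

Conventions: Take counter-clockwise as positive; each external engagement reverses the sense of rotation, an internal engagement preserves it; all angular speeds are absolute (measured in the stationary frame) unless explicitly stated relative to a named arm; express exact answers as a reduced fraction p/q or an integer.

row1: w_G1=1 w_G3=1 w_R=1
row2: w_G1=57/29 w_G3=-1 w_R=0
total: w_G1=86/29 w_G3=0 w_R=1
asked value: 57/29

class = planetary set [G3 = 29+2·14 = 57; Willis about the carrier]
row 1 (train locked, turned with arm): all members turn x
row 2 — arm fixed, fixed-axis ratios: sun y, ring −(29/57)·y, arm 0
boundary: total ω_ring = x − (29/57)·y = 0 and total ω_arm = x = 1  ⇒  y = 57/29, x = 1
row 2 ring = −(29/57)·57/29 = -1
totals (row 1 + row 2): sun 1 + 57/29 = 86/29, ring 1 + (-1) = 0, arm 1 + 0 = 1
asked cell (row2, sun) = 57/29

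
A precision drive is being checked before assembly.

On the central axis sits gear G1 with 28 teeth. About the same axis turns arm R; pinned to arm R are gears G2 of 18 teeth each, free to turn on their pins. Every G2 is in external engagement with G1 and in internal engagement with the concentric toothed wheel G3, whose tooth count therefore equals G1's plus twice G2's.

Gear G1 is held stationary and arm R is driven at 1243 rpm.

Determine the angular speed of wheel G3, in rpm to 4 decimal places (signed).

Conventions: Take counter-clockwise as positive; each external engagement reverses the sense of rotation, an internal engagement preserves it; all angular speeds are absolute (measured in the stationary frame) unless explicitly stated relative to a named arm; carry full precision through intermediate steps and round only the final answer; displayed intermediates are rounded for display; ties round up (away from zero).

class = planetary set [G3 = 28+2·18 = 64; Willis about the carrier]
normalise by the input: solve with ω_arm = 1, then scale by 1243 rpm
ring teeth: 28 + 2·18 = 64
28(ω_sun−ω_arm) = −64(ω_ring−ω_arm),  ω_sun = 0, ω_arm = 1
ω_ring = 1 − (28/64)(0−1) = 23/16
scale: ω_ring = 23/16 × 1243 rpm = +1786.8125 rpm

+1786.8125 rpm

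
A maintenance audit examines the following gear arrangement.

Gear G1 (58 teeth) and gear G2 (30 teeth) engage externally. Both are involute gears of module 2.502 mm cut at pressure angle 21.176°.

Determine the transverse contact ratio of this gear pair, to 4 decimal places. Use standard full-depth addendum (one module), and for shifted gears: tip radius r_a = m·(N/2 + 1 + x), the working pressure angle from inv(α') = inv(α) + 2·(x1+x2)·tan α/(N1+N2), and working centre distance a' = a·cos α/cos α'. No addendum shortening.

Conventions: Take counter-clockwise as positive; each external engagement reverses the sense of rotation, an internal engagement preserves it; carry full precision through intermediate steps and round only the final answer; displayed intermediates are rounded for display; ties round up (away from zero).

single-mesh involute tooth geometry (58T engaging 30T at module 2.502)
base radii: r_b1 = 67.658535, r_b2 = 34.995794
tip radii: r_a1 = 75.060000, r_a2 = 40.032000
no profile shift: α' = α, a' = a
action lengths: √(r_a1²−r_b1²) = 32.501172, √(r_a2²−r_b2²) = 19.438503
base pitch p_b = π·m·cos α = 7.329502
CR = (32.501172 + 19.438503 − 110.088000·sin 21.17600°)/7.329502 = 1.660706
contact ratio ≈ 1.6607

1.6607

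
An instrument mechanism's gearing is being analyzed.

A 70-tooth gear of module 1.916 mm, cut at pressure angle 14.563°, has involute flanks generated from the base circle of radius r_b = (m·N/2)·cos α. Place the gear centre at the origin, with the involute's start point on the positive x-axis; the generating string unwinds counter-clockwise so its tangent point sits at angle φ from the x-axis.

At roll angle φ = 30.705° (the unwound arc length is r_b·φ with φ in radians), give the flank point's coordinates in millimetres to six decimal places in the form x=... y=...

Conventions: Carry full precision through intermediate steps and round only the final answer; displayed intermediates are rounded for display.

recognized (one wheel, involute flank): single-mesh tooth geometry, m = 1.916, N = 70
pitch radius r_p = m·N/2 = 1.916·70/2 = 67.060000
base radius r_b = r_p·cos α = 67.060000·cos 14.563° = 64.905479
roll angle φ = 30.705° = 0.53590335 rad
x = r_b·(cos φ + φ·sin φ) = 73.567089
y = r_b·(sin φ − φ·cos φ) = 3.235157

x=73.567089 y=3.235157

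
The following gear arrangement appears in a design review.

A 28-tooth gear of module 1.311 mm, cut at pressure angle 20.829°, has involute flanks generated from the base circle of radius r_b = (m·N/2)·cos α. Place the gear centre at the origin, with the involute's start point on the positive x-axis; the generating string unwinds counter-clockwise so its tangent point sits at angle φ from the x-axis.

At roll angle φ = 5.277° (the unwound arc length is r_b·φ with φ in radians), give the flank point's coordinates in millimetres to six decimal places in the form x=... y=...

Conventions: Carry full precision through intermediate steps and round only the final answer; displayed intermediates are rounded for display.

x=17.227093 y=0.004464

topology: single-mesh involute geometry — m = 1.311, N = 28
pitch radius r_p = m·N/2 = 1.311·28/2 = 18.354000
base radius r_b = r_p·cos α = 18.354000·cos 20.829° = 17.154489
roll angle φ = 5.277° = 0.09210102 rad
x = r_b·(cos φ + φ·sin φ) = 17.227093
y = r_b·(sin φ − φ·cos φ) = 0.004464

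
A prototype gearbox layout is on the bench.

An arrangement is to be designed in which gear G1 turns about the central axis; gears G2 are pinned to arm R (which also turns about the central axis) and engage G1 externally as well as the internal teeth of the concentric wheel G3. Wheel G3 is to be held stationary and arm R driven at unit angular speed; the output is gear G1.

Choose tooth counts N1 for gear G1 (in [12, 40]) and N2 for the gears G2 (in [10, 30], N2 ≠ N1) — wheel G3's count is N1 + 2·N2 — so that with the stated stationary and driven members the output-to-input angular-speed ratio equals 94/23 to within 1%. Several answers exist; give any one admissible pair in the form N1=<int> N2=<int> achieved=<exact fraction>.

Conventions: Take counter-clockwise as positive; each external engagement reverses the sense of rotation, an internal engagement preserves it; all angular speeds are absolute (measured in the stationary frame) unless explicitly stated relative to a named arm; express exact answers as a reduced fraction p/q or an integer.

N1=23 N2=24 achieved=94/23

planetary set to be sized for 94/23 (Willis relation)
Willis with ω_ring = 0: ω_sun/ω_arm = (N1+N3)/N1; set equal to 94/23  ⇒  N3/N1 = 94/23 − 1 = 71/23
N3 = N1 + 2·N2  ⇒  N2/N1 = (N3/N1 − 1)/2 = (71/23 − 1)/2 = 24/23
smallest multiple with N1 ≥ 12 and N2 ≥ 10: k = 1  ⇒  N1 = 1·23 = 23, N2 = 1·24 = 24 (N1 ≤ 40, N2 ≤ 30, N2 ≠ N1 ✓), N3 = 23 + 2·24 = 71
check: (N1+N3)/N1 with N1 = 23, N3 = 71 gives 94/23; |achieved − target| = 0 ≤ 47/1150 ✓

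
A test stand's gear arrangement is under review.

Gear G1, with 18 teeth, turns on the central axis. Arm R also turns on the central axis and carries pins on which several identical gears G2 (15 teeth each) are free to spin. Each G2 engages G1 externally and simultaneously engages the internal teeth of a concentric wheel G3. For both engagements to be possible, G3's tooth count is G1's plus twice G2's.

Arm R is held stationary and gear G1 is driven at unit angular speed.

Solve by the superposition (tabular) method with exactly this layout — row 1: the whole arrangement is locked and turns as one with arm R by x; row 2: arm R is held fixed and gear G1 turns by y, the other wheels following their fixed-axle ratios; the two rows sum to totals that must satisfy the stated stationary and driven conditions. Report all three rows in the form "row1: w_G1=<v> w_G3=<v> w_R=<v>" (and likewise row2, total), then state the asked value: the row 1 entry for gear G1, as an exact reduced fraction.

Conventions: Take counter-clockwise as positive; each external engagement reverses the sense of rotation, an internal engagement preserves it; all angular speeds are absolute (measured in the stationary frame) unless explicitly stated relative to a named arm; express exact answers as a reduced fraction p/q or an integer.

topology: planetary set — G1 18T / G2 15T / G3 48T, arm = carrier (Willis)
row 1: whole set turns with the arm by x
row 2 — arm fixed, fixed-axis ratios: sun y, ring −(18/48)·y, arm 0
boundary: total ω_arm = x = 0 and total ω_sun = x + y = 1  ⇒  y = 1, x = 0
row 2 ring = −(18/48)·1 = -3/8
totals (row 1 + row 2): sun 0 + 1 = 1, ring 0 + (-3/8) = -3/8, arm 0 + 0 = 0
asked cell (row1, sun) = 0

row1: w_G1=0 w_G3=0 w_R=0
row2: w_G1=1 w_G3=-3/8 w_R=0
total: w_G1=1 w_G3=-3/8 w_R=0
asked value: 0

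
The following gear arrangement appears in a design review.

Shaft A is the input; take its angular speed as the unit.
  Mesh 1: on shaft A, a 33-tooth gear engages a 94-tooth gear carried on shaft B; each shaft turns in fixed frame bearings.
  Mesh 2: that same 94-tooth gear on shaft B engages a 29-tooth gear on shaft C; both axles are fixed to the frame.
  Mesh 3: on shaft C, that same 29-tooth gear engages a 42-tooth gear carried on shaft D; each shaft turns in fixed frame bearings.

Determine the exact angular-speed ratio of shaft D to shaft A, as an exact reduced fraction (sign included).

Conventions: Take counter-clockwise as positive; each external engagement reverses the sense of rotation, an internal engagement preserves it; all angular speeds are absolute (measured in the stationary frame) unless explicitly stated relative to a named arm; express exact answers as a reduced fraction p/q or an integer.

class = fixed-axis compound train [3 meshes; 3 ratios multiply, 3 sense flips]
mesh 1 [33T→94T]: running ratio 33/94, sense −
mesh 2 [94T→29T]: running ratio 33/29, sense +
mesh 3 [29T→42T]: running ratio 11/14, sense −
ω_out/ω_in = -11/14

-11/14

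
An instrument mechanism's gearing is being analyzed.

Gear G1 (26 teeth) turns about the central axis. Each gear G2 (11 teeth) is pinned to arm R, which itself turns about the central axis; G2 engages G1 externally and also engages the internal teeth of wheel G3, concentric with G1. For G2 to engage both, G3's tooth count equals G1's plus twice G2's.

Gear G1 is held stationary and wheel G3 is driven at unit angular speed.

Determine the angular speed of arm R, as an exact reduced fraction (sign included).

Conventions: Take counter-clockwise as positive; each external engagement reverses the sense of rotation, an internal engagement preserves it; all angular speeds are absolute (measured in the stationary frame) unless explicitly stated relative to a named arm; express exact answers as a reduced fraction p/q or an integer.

class = planetary set [G3 = 26+2·11 = 48; Willis about the carrier]
ring teeth: 26 + 2·11 = 48
26(ω_sun−ω_arm) = −48(ω_ring−ω_arm),  ω_sun = 0, ω_ring = 1
26(0−ω_arm) = −48(1−ω_arm)  ⇒  74·ω_arm = 48  ⇒  ω_arm = 24/37
exact speed ratio = 24/37

24/37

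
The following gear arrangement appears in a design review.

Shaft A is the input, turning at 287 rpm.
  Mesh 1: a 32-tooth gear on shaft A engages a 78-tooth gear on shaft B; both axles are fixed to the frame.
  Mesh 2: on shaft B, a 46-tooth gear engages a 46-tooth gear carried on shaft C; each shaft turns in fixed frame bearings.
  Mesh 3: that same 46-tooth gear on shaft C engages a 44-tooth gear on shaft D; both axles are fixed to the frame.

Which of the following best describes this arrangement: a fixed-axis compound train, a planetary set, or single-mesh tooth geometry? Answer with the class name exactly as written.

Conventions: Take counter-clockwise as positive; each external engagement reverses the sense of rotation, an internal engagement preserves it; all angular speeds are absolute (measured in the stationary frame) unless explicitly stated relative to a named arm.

class = fixed-axis compound train [3 meshes; 3 ratios multiply, 3 sense flips]
classification: fixed-axis compound train

fixed-axis compound train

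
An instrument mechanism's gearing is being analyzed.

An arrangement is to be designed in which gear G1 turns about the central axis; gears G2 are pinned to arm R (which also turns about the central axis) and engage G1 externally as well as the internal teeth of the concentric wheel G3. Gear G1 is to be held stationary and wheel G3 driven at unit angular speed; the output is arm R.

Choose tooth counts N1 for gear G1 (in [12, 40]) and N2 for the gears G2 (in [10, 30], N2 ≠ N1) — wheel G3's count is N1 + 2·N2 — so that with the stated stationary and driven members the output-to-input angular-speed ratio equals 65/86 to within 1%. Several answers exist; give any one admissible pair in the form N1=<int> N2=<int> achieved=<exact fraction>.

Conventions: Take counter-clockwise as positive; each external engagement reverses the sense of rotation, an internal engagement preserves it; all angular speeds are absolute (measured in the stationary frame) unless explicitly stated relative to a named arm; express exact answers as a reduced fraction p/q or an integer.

planetary set to be sized for 65/86 (Willis relation)
Willis with ω_sun = 0: ω_arm/ω_ring = N3/(N1+N3); set equal to 65/86  ⇒  N3/N1 = (65/86)/(1 − 65/86) = 65/21
N3 = N1 + 2·N2  ⇒  N2/N1 = (N3/N1 − 1)/2 = (65/21 − 1)/2 = 22/21
smallest multiple with N1 ≥ 12 and N2 ≥ 10: k = 1  ⇒  N1 = 1·21 = 21, N2 = 1·22 = 22 (N1 ≤ 40, N2 ≤ 30, N2 ≠ N1 ✓), N3 = 21 + 2·22 = 65
check: N3/(N1+N3) with N1 = 21, N3 = 65 gives 65/86; |achieved − target| = 0 ≤ 13/1720 ✓

N1=21 N2=22 achieved=65/86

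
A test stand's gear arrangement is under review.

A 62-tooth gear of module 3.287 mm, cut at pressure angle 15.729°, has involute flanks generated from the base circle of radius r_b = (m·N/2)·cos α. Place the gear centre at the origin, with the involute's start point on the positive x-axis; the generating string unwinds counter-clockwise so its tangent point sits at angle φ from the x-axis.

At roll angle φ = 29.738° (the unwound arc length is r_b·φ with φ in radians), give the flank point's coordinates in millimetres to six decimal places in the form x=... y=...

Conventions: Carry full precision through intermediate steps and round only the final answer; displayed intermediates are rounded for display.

x=110.415919 y=4.449264

topology: single-mesh involute geometry — m = 3.287, N = 62
pitch radius r_p = m·N/2 = 3.287·62/2 = 101.897000
base radius r_b = r_p·cos α = 101.897000·cos 15.729° = 98.081432
roll angle φ = 29.738° = 0.51902601 rad
x = r_b·(cos φ + φ·sin φ) = 110.415919
y = r_b·(sin φ − φ·cos φ) = 4.449264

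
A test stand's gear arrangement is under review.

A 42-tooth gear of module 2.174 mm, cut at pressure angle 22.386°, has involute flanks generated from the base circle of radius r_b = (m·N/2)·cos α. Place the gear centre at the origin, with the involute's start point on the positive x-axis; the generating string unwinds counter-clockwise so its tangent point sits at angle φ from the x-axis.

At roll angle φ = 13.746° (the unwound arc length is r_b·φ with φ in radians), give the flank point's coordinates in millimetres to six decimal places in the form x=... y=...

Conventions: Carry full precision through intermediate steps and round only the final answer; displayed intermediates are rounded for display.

x=43.410915 y=0.193192

class = single-mesh tooth geometry [base-circle involute, m = 2.174, 42T]
pitch radius r_p = m·N/2 = 2.174·42/2 = 45.654000
base radius r_b = r_p·cos α = 45.654000·cos 22.386° = 42.213474
roll angle φ = 13.746° = 0.23991296 rad
x = r_b·(cos φ + φ·sin φ) = 43.410915
y = r_b·(sin φ − φ·cos φ) = 0.193192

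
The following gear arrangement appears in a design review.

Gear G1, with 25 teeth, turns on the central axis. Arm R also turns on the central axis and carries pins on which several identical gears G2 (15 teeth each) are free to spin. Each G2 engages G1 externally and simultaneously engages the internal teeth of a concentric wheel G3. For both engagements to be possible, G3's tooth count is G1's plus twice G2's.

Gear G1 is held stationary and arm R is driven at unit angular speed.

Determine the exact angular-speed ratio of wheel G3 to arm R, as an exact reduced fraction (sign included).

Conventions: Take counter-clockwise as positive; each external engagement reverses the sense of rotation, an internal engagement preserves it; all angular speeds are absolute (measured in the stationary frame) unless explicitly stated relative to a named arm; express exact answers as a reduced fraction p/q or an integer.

16/11

class = planetary set [G3 = 25+2·15 = 55; Willis about the carrier]
ring teeth: 25 + 2·15 = 55
25(ω_sun−ω_arm) = −55(ω_ring−ω_arm),  ω_sun = 0, ω_arm = 1
ω_ring = 1 − (25/55)(0−1) = 16/11
ω_out/ω_in = 16/11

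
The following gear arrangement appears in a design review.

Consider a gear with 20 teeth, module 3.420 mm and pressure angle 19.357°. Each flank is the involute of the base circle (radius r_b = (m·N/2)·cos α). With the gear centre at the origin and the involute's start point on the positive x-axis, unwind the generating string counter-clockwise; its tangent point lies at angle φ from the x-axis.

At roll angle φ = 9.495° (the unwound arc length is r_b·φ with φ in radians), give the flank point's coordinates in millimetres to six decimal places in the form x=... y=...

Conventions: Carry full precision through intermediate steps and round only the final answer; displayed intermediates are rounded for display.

x=32.706761 y=0.048815

single-mesh involute tooth geometry (20T wheel at module 3.420)
pitch radius r_p = m·N/2 = 3.420·20/2 = 34.200000
base radius r_b = r_p·cos α = 34.200000·cos 19.357° = 32.266731
roll angle φ = 9.495° = 0.16571901 rad
x = r_b·(cos φ + φ·sin φ) = 32.706761
y = r_b·(sin φ − φ·cos φ) = 0.048815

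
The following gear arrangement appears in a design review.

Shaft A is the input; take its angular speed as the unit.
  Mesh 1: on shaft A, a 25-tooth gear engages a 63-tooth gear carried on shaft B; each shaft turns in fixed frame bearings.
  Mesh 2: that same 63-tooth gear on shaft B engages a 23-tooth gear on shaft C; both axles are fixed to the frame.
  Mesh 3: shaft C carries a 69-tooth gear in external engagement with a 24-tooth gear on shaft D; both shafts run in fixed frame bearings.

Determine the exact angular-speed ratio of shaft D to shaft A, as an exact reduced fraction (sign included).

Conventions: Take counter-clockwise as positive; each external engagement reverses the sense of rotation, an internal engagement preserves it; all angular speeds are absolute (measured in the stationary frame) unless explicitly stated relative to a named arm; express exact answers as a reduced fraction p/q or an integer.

class = fixed-axis compound train [3 meshes; 3 ratios multiply, 3 sense flips]
mesh 1 [25T→63T]: running ratio 25/63, sense −
mesh 2 [63T→23T]: running ratio 25/23, sense +
mesh 3 [69T→24T]: running ratio 25/8, sense −
ω_out/ω_in = -25/8

-25/8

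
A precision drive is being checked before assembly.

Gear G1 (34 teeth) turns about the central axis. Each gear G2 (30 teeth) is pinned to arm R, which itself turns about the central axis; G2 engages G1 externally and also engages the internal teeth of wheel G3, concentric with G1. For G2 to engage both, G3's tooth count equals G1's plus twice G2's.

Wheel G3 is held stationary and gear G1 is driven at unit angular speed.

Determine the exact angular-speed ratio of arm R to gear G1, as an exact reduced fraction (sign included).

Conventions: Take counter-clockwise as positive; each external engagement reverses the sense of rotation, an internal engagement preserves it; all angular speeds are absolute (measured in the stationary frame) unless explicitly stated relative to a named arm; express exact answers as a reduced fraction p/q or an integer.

17/64

topology: planetary set — G1 34T / G2 30T / G3 94T, arm = carrier (Willis)
ring teeth: 34 + 2·30 = 94
34(ω_sun−ω_arm) = −94(ω_ring−ω_arm),  ω_ring = 0, ω_sun = 1
34(1−ω_arm) = −94(0−ω_arm)  ⇒  128·ω_arm = 34  ⇒  ω_arm = 17/64
ω_out/ω_in = 17/64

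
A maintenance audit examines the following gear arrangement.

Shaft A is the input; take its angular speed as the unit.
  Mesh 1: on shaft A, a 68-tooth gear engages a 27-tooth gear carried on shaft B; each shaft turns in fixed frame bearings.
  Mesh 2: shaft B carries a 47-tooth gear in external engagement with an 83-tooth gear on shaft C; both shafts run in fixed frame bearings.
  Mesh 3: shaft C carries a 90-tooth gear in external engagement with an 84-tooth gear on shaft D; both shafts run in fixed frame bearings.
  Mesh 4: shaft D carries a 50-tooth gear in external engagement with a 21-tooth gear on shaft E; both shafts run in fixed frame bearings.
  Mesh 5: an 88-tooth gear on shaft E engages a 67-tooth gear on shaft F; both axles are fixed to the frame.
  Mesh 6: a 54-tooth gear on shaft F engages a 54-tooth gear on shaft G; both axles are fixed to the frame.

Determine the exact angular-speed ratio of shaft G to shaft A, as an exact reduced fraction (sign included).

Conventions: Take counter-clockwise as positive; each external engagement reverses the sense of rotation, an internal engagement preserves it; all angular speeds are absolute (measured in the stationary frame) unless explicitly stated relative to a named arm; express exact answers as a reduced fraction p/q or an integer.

35156000/7357203

class = fixed-axis compound train [6 meshes; 6 ratios multiply, 6 sense flips]
mesh 1 [68T→27T]: running ratio 68/27, sense −
mesh 2 [47T→83T]: running ratio 3196/2241, sense +
mesh 3 [90T→84T]: running ratio 7990/5229, sense −
mesh 4 [50T→21T]: running ratio 399500/109809, sense +
mesh 5 [88T→67T]: running ratio 35156000/7357203, sense −
mesh 6 [54T→54T]: running ratio 35156000/7357203, sense +
ω_out/ω_in = 35156000/7357203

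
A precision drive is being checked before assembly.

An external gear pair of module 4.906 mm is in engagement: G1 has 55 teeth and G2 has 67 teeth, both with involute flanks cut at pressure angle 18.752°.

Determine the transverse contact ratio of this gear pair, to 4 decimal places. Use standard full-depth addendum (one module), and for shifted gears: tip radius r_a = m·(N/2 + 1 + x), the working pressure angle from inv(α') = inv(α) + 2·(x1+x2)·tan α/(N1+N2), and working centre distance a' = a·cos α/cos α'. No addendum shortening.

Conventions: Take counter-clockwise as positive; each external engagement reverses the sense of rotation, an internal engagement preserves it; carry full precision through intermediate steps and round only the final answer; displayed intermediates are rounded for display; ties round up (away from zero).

topology: single-mesh involute geometry — m = 4.906, 55T/67T pair
base radii: r_b1 = 127.753565, r_b2 = 155.627070
tip radii: r_a1 = 139.821000, r_a2 = 169.257000
no profile shift: α' = α, a' = a
action lengths: √(r_a1²−r_b1²) = 56.823752, √(r_a2²−r_b2²) = 66.544326
base pitch p_b = π·m·cos α = 14.594533
CR = (56.823752 + 66.544326 − 299.266000·sin 18.75200°)/14.594533 = 1.861127
contact ratio ≈ 1.8611

1.8611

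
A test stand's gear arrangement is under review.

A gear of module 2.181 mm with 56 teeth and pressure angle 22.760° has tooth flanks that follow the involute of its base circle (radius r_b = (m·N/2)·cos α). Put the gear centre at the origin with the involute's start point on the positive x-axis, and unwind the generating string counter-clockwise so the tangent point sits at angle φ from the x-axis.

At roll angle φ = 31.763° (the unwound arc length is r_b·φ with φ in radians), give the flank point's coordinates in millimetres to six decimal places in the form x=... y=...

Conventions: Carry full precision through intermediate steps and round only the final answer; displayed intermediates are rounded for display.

class = single-mesh tooth geometry [base-circle involute, m = 2.181, 56T]
pitch radius r_p = m·N/2 = 2.181·56/2 = 61.068000
base radius r_b = r_p·cos α = 61.068000·cos 22.760° = 56.312846
roll angle φ = 31.763° = 0.55436893 rad
x = r_b·(cos φ + φ·sin φ) = 64.312447
y = r_b·(sin φ − φ·cos φ) = 3.100822

x=64.312447 y=3.100822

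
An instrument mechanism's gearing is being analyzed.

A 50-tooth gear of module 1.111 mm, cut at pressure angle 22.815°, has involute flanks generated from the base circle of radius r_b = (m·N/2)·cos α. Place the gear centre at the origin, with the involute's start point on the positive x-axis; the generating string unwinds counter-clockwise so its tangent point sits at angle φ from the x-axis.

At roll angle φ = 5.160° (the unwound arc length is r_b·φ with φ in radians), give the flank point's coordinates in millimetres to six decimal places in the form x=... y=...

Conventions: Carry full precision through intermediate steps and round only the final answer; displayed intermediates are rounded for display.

class = single-mesh tooth geometry [base-circle involute, m = 1.111, 50T]
pitch radius r_p = m·N/2 = 1.111·50/2 = 27.775000
base radius r_b = r_p·cos α = 27.775000·cos 22.815° = 25.601930
roll angle φ = 5.160° = 0.09005899 rad
x = r_b·(cos φ + φ·sin φ) = 25.705544
y = r_b·(sin φ − φ·cos φ) = 0.006228

x=25.705544 y=0.006228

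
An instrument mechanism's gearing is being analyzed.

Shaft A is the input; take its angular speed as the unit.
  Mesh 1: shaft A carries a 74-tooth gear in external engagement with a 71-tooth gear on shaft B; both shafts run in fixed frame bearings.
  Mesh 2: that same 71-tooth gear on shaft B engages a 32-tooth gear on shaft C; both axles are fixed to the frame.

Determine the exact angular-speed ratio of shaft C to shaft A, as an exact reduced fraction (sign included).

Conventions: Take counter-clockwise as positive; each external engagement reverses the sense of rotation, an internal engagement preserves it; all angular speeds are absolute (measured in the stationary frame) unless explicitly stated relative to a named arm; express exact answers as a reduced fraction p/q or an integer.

class = fixed-axis compound train [2 meshes; 2 ratios multiply, 2 sense flips]
mesh 1 [74T→71T]: running ratio 74/71, sense −
mesh 2 [71T→32T]: running ratio 37/16, sense +
ω_out/ω_in = 37/16

37/16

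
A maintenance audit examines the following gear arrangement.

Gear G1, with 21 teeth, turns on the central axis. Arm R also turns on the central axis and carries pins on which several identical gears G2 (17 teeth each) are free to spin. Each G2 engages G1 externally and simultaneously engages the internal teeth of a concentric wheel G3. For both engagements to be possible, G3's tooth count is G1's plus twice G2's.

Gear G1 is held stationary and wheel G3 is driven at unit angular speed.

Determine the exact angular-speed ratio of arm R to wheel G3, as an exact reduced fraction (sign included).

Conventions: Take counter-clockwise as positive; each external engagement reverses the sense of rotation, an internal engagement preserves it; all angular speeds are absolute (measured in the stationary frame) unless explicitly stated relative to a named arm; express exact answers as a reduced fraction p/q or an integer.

55/76

planetary set (21T centre, 17T on arm, 55T internal) — Willis relation
ring teeth: 21 + 2·17 = 55
21(ω_sun−ω_arm) = −55(ω_ring−ω_arm),  ω_sun = 0, ω_ring = 1
21(0−ω_arm) = −55(1−ω_arm)  ⇒  76·ω_arm = 55  ⇒  ω_arm = 55/76
ω_out/ω_in = 55/76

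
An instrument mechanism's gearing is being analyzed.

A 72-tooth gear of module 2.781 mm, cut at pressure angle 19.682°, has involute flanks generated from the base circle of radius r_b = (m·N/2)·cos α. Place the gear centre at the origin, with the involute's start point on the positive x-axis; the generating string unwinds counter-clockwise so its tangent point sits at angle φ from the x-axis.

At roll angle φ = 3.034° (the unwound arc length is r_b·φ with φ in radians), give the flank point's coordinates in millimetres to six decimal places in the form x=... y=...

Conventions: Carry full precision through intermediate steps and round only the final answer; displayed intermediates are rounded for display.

x=94.398935 y=0.004664

topology: single-mesh involute geometry — m = 2.781, N = 72
pitch radius r_p = m·N/2 = 2.781·72/2 = 100.116000
base radius r_b = r_p·cos α = 100.116000·cos 19.682° = 94.266863
roll angle φ = 3.034° = 0.05295329 rad
x = r_b·(cos φ + φ·sin φ) = 94.398935
y = r_b·(sin φ − φ·cos φ) = 0.004664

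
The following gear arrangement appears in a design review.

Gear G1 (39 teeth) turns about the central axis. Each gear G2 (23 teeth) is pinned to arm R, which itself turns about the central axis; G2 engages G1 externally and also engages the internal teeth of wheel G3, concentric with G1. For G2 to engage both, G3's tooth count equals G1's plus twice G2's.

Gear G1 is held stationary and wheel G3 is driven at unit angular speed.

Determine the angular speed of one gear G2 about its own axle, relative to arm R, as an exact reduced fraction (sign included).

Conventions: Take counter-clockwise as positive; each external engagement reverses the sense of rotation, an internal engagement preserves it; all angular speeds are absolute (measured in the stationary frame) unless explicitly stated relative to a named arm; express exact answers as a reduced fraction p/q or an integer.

planetary set (39T centre, 23T on arm, 85T internal) — Willis relation
ring teeth: 39 + 2·23 = 85
39(ω_sun−ω_arm) = −85(ω_ring−ω_arm),  ω_sun = 0, ω_ring = 1
39(0−ω_arm) = −85(1−ω_arm)  ⇒  124·ω_arm = 85  ⇒  ω_arm = 85/124
sun–planet mesh: 39·(0−85/124) = −23·(ω_p−ω_arm)  ⇒  ω_p−ω_arm = 3315/2852
exact speed ratio = 3315/2852

3315/2852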